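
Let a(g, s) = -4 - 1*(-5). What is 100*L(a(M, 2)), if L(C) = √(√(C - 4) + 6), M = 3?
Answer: 100*√(6 + I*√3) ≈ 247.44 + 35.0*I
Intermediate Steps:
a(g, s) = 1 (a(g, s) = -4 + 5 = 1)
L(C) = √(6 + √(-4 + C)) (L(C) = √(√(-4 + C) + 6) = √(6 + √(-4 + C)))
100*L(a(M, 2)) = 100*√(6 + √(-4 + 1)) = 100*√(6 + √(-3)) = 100*√(6 + I*√3)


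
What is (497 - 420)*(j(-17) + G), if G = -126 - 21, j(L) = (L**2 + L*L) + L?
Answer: 31878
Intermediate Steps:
j(L) = L + 2*L**2 (j(L) = (L**2 + L**2) + L = 2*L**2 + L = L + 2*L**2)
G = -147
(497 - 420)*(j(-17) + G) = (497 - 420)*(-17*(1 + 2*(-17)) - 147) = 77*(-17*(1 - 34) - 147) = 77*(-17*(-33) - 147) = 77*(561 - 147) = 77*414 = 31878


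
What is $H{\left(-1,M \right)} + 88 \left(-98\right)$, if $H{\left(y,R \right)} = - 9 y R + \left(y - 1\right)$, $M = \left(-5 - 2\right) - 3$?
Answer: $-8716$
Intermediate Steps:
$M = -10$ ($M = -7 - 3 = -10$)
$H{\left(y,R \right)} = -1 + y - 9 R y$ ($H{\left(y,R \right)} = - 9 R y + \left(y - 1\right) = - 9 R y + \left(-1 + y\right) = -1 + y - 9 R y$)
$H{\left(-1,M \right)} + 88 \left(-98\right) = \left(-1 - 1 - \left(-90\right) \left(-1\right)\right) + 88 \left(-98\right) = \left(-1 - 1 - 90\right) - 8624 = -92 - 8624 = -8716$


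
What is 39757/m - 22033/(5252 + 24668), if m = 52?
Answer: 27008721/35360 ≈ 763.82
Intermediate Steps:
39757/m - 22033/(5252 + 24668) = 39757/52 - 22033/(5252 + 24668) = 39757*(1/52) - 22033/29920 = 39757/52 - 22033*1/29920 = 39757/52 - 2003/2720 = 27008721/35360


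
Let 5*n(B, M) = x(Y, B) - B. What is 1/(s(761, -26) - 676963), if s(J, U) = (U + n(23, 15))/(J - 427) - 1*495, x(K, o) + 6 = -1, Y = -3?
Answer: -167/113135502 ≈ -1.4761e-6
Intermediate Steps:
x(K, o) = -7 (x(K, o) = -6 - 1 = -7)
n(B, M) = -7/5 - B/5 (n(B, M) = (-7 - B)/5 = -7/5 - B/5)
s(J, U) = -495 + (-6 + U)/(-427 + J) (s(J, U) = (U + (-7/5 - 1/5*23))/(J - 427) - 1*495 = (U + (-7/5 - 23/5))/(-427 + J) - 495 = (U - 6)/(-427 + J) - 495 = (-6 + U)/(-427 + J) - 495 = -495 + (-6 + U)/(-427 + J))
1/(s(761, -26) - 676963) = 1/((211359 - 26 - 495*761)/(-427 + 761) - 676963) = 1/((211359 - 26 - 376695)/334 - 676963) = 1/((1/334)*(-165362) - 676963) = 1/(-82681/167 - 676963) = 1/(-113135502/167) = -167/113135502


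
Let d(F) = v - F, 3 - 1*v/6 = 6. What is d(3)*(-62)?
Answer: 1302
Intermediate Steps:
v = -18 (v = 18 - 6*6 = 18 - 36 = -18)
d(F) = -18 - F
d(3)*(-62) = (-18 - 1*3)*(-62) = (-18 - 3)*(-62) = -21*(-62) = 1302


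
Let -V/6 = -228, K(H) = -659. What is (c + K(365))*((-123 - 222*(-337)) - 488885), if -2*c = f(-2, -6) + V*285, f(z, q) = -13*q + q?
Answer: 81030843190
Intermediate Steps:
V = 1368 (V = -6*(-228) = 1368)
f(z, q) = -12*q
c = -194976 (c = -(-12*(-6) + 1368*285)/2 = -(72 + 389880)/2 = -½*389952 = -194976)
(c + K(365))*((-123 - 222*(-337)) - 488885) = (-194976 - 659)*((-123 - 222*(-337)) - 488885) = -195635*((-123 + 74814) - 488885) = -195635*(74691 - 488885) = -195635*(-414194) = 81030843190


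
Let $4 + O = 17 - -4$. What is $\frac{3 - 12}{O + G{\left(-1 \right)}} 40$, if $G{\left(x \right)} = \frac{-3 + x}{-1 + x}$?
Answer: $- \frac{360}{19} \approx -18.947$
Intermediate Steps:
$O = 17$ ($O = -4 + \left(17 - -4\right) = -4 + \left(17 + 4\right) = -4 + 21 = 17$)
$G{\left(x \right)} = \frac{-3 + x}{-1 + x}$
$\frac{3 - 12}{O + G{\left(-1 \right)}} 40 = \frac{3 - 12}{17 + \frac{-3 - 1}{-1 - 1}} \cdot 40 = \frac{3 - 12}{17 + \frac{1}{-2} \left(-4\right)} 40 = \frac{1}{17 - -2} \left(-9\right) 40 = \frac{1}{17 + 2} \left(-9\right) 40 = \frac{1}{19} \left(-9\right) 40 = \left(- \frac{9}{19}\right) 40 = - \frac{360}{19}$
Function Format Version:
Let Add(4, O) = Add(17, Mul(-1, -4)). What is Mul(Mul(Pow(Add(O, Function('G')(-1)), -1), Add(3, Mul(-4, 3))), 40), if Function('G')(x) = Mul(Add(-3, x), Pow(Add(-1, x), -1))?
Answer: Rational(-360, 19) ≈ -18.947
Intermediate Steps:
O = 17 (O = Add(-4, Add(17, Mul(-1, -4))) = Add(-4, Add(17, 4)) = Add(-4, 21) = 17)
Function('G')(x) = Mul(Pow(Add(-1, x), -1), Add(-3, x))
Mul(Mul(Pow(Add(O, Function('G')(-1)), -1), Add(3, Mul(-4, 3))), 40) = Mul(Mul(Pow(Add(17, Mul(Pow(Add(-1, -1), -1), Add(-3, -1))), -1), Add(3, Mul(-4, 3))), 40) = Mul(Mul(Pow(Add(17, Mul(Pow(-2, -1), -4)), -1), Add(3, -12)), 40) = Mul(Mul(Pow(Add(17, Mul(Rational(-1, 2), -4)), -1), -9), 40) = Mul(Mul(Pow(Add(17, 2), -1), -9), 40) = Mul(Mul(Pow(19, -1), -9), 40) = Mul(Mul(Rational(1, 19), -9), 40) = Mul(Rational(-9, 19), 40) = Rational(-360, 19)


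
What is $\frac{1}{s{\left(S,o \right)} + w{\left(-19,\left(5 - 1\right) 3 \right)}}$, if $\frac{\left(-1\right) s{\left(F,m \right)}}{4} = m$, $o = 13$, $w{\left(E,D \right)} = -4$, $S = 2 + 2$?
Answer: $- \frac{1}{56} \approx -0.017857$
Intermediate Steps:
$S = 4$
$s{\left(F,m \right)} = - 4 m$
$\frac{1}{s{\left(S,o \right)} + w{\left(-19,\left(5 - 1\right) 3 \right)}} = \frac{1}{\left(-4\right) 13 - 4} = \frac{1}{-52 - 4} = \frac{1}{-56} = - \frac{1}{56}$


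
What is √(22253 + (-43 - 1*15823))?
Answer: √6387 ≈ 79.919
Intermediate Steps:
√(22253 + (-43 - 1*15823)) = √(22253 + (-43 - 15823)) = √(22253 - 15866) = √6387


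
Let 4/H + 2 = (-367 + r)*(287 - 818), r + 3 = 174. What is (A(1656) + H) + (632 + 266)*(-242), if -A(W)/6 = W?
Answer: -11825512322/52037 ≈ -2.2725e+5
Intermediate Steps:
r = 171 (r = -3 + 174 = 171)
H = 2/52037 (H = 4/(-2 + (-367 + 171)*(287 - 818)) = 4/(-2 - 196*(-531)) = 4/(-2 + 104076) = 4/104074 = 4*(1/104074) = 2/52037 ≈ 3.8434e-5)
A(W) = -6*W
(A(1656) + H) + (632 + 266)*(-242) = (-6*1656 + 2/52037) + (632 + 266)*(-242) = (-9936 + 2/52037) + 898*(-242) = -517039630/52037 - 217316 = -11825512322/52037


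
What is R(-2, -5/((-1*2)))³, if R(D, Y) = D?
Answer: -8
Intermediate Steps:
R(-2, -5/((-1*2)))³ = (-2)³ = -8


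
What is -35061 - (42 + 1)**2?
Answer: -36910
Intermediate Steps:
-35061 - (42 + 1)**2 = -35061 - 1*43**2 = -35061 - 1*1849 = -35061 - 1849 = -36910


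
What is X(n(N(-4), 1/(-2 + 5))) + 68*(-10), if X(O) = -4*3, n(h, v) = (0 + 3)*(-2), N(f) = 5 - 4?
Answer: -692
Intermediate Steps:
N(f) = 1
n(h, v) = -6 (n(h, v) = 3*(-2) = -6)
X(O) = -12
X(n(N(-4), 1/(-2 + 5))) + 68*(-10) = -12 + 68*(-10) = -12 - 680 = -692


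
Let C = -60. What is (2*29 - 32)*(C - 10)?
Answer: -1820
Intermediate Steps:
(2*29 - 32)*(C - 10) = (2*29 - 32)*(-60 - 10) = (58 - 32)*(-70) = 26*(-70) = -1820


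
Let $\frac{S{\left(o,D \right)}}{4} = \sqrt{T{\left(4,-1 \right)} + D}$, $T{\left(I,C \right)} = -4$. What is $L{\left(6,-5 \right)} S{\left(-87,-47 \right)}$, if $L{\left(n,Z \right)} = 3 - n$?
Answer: $- 12 i \sqrt{51} \approx - 85.697 i$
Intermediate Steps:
$S{\left(o,D \right)} = 4 \sqrt{-4 + D}$
$L{\left(6,-5 \right)} S{\left(-87,-47 \right)} = \left(3 - 6\right) 4 \sqrt{-4 - 47} = \left(3 - 6\right) 4 \sqrt{-51} = - 3 \cdot 4 i \sqrt{51} = - 12 i \sqrt{51}$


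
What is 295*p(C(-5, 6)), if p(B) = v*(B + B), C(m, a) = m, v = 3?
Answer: -8850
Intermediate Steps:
p(B) = 6*B (p(B) = 3*(B + B) = 3*(2*B) = 6*B)
295*p(C(-5, 6)) = 295*(6*(-5)) = 295*(-30) = -8850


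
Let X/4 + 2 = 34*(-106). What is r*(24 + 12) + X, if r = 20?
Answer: -13704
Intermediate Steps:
X = -14424 (X = -8 + 4*(34*(-106)) = -8 + 4*(-3604) = -8 - 14416 = -14424)
r*(24 + 12) + X = 20*(24 + 12) - 14424 = 20*36 - 14424 = 720 - 14424 = -13704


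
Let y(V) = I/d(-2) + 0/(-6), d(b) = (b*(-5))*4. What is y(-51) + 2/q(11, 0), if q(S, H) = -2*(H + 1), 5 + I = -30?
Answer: -15/8 ≈ -1.8750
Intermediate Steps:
I = -35 (I = -5 - 30 = -35)
q(S, H) = -2 - 2*H (q(S, H) = -2*(1 + H) = -2 - 2*H)
d(b) = -20*b (d(b) = -5*b*4 = -20*b)
y(V) = -7/8 (y(V) = -35/((-20*(-2))) + 0/(-6) = -35/40 + 0*(-1/6) = -35*1/40 + 0 = -7/8 + 0 = -7/8)
y(-51) + 2/q(11, 0) = -7/8 + 2/(-2 - 2*0) = -7/8 + 2/(-2 + 0) = -7/8 + 2/(-2) = -7/8 + 2*(-1/2) = -7/8 - 1 = -15/8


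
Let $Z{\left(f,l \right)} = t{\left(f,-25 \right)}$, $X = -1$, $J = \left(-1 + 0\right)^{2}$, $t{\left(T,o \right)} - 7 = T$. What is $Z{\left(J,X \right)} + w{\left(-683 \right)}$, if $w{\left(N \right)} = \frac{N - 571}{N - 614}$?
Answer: $\frac{11630}{1297} \approx 8.9668$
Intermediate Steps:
$t{\left(T,o \right)} = 7 + T$
$J = 1$ ($J = \left(-1\right)^{2} = 1$)
$Z{\left(f,l \right)} = 7 + f$
$w{\left(N \right)} = \frac{-571 + N}{-614 + N}$
$Z{\left(J,X \right)} + w{\left(-683 \right)} = \left(7 + 1\right) + \frac{-571 - 683}{-614 - 683} = 8 + \frac{1}{-1297} \left(-1254\right) = 8 - - \frac{1254}{1297} = 8 + \frac{1254}{1297} = \frac{11630}{1297}$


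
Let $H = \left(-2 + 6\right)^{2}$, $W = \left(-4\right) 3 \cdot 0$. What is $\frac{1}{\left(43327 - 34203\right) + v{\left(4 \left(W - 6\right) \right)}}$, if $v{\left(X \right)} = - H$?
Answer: $\frac{1}{9108} \approx 0.00010979$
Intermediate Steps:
$W = 0$ ($W = \left(-12\right) 0 = 0$)
$H = 16$ ($H = 4^{2} = 16$)
$v{\left(X \right)} = -16$ ($v{\left(X \right)} = \left(-1\right) 16 = -16$)
$\frac{1}{\left(43327 - 34203\right) + v{\left(4 \left(W - 6\right) \right)}} = \frac{1}{\left(43327 - 34203\right) - 16} = \frac{1}{9124 - 16} = \frac{1}{9108}$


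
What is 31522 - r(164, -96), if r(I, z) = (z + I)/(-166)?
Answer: 2616360/83 ≈ 31522.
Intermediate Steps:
r(I, z) = -I/166 - z/166 (r(I, z) = (I + z)*(-1/166) = -I/166 - z/166)
31522 - r(164, -96) = 31522 - (-1/166*164 - 1/166*(-96)) = 31522 - (-82/83 + 48/83) = 31522 - 1*(-34/83) = 31522 + 34/83 = 2616360/83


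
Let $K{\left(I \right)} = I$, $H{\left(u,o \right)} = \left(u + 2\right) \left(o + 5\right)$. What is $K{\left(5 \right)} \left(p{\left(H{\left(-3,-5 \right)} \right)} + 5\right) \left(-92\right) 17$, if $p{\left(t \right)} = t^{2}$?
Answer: $-39100$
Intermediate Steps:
$H{\left(u,o \right)} = \left(2 + u\right) \left(5 + o\right)$
$K{\left(5 \right)} \left(p{\left(H{\left(-3,-5 \right)} \right)} + 5\right) \left(-92\right) 17 = 5 \left(\left(10 + 2 \left(-5\right) + 5 \left(-3\right) - -15\right)^{2} + 5\right) \left(-92\right) 17 = 5 \left(\left(10 - 10 - 15 + 15\right)^{2} + 5\right) \left(-92\right) 17 = 5 \left(0^{2} + 5\right) \left(-92\right) 17 = 5 \left(0 + 5\right) \left(-92\right) 17 = 5 \cdot 5 \left(-92\right) 17 = 25 \left(-92\right) 17 = \left(-2300\right) 17 = -39100$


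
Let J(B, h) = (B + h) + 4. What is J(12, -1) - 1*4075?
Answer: -4060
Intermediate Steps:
J(B, h) = 4 + B + h
J(12, -1) - 1*4075 = (4 + 12 - 1) - 1*4075 = 15 - 4075 = -4060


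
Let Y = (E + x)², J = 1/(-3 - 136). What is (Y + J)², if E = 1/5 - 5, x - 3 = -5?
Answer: 25811314281/12075625 ≈ 2137.5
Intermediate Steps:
x = -2 (x = 3 - 5 = -2)
J = -1/139 (J = 1/(-139) = -1/139 ≈ -0.0071942)
E = -24/5 (E = ⅕ - 5 = -24/5 ≈ -4.8000)
Y = 1156/25 (Y = (-24/5 - 2)² = (-34/5)² = 1156/25 ≈ 46.240)
(Y + J)² = (1156/25 - 1/139)² = (160659/3475)² = 25811314281/12075625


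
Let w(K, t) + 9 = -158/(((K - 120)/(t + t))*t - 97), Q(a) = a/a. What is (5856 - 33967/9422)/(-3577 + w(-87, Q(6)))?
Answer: -4422329453/2709145348 ≈ -1.6324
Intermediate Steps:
Q(a) = 1
w(K, t) = -9 - 158/(-157 + K/2) (w(K, t) = -9 - 158/(((K - 120)/(t + t))*t - 97) = -9 - 158/(((-120 + K)/((2*t)))*t - 97) = -9 - 158/(((-120 + K)*(1/(2*t)))*t - 97) = -9 - 158/(((-120 + K)/(2*t))*t - 97) = -9 - 158/((-60 + K/2) - 97) = -9 - 158/(-157 + K/2))
(5856 - 33967/9422)/(-3577 + w(-87, Q(6))) = (5856 - 33967/9422)/(-3577 + (2510 - 9*(-87))/(-314 - 87)) = (5856 - 33967*1/9422)/(-3577 + (2510 + 783)/(-401)) = (5856 - 33967/9422)/(-3577 - 1/401*3293) = 55141265/(9422*(-3577 - 3293/401)) = 55141265/(9422*(-1437670/401)) = (55141265/9422)*(-401/1437670) = -4422329453/2709145348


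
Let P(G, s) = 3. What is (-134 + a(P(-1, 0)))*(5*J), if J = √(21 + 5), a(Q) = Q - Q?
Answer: -670*√26 ≈ -3416.3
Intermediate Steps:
a(Q) = 0
J = √26 ≈ 5.0990
(-134 + a(P(-1, 0)))*(5*J) = (-134 + 0)*(5*√26) = -670*√26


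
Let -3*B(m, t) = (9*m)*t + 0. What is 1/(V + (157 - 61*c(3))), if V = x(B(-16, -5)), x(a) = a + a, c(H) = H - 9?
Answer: 1/43 ≈ 0.023256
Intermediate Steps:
c(H) = -9 + H
B(m, t) = -3*m*t (B(m, t) = -((9*m)*t + 0)/3 = -(9*m*t + 0)/3 = -3*m*t)
x(a) = 2*a
V = -480 (V = 2*(-3*(-16)*(-5)) = 2*(-240) = -480)
1/(V + (157 - 61*c(3))) = 1/(-480 + (157 - 61*(-9 + 3))) = 1/(-480 + (157 - 61*(-6))) = 1/(-480 + (157 + 366)) = 1/(-480 + 523) = 1/43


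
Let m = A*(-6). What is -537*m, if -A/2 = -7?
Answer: 45108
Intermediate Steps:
A = 14 (A = -2*(-7) = 14)
m = -84 (m = 14*(-6) = -84)
-537*m = -537*(-84) = 45108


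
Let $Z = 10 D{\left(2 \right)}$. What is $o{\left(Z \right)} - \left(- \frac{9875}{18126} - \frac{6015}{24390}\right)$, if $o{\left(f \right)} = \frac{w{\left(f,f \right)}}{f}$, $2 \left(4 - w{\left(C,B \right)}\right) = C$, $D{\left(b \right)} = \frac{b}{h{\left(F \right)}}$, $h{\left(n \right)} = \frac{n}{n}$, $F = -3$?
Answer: $\frac{12069511}{24560730} \approx 0.49142$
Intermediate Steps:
$h{\left(n \right)} = 1$
$D{\left(b \right)} = b$ ($D{\left(b \right)} = \frac{b}{1} = b 1 = b$)
$w{\left(C,B \right)} = 4 - \frac{C}{2}$
$Z = 20$ ($Z = 10 \cdot 2 = 20$)
$o{\left(f \right)} = \frac{4 - \frac{f}{2}}{f}$
$o{\left(Z \right)} - \left(- \frac{9875}{18126} - \frac{6015}{24390}\right) = \frac{8 - 20}{2 \cdot 20} - \left(- \frac{9875}{18126} - \frac{6015}{24390}\right) = \frac{1}{2} \cdot \frac{1}{20} \left(8 - 20\right) - \left(\left(-9875\right) \frac{1}{18126} - \frac{401}{1626}\right) = \frac{1}{2} \cdot \frac{1}{20} \left(-12\right) - \left(- \frac{9875}{18126} - \frac{401}{1626}\right) = - \frac{3}{10} - - \frac{1943773}{2456073} = - \frac{3}{10} + \frac{1943773}{2456073} = \frac{12069511}{24560730}$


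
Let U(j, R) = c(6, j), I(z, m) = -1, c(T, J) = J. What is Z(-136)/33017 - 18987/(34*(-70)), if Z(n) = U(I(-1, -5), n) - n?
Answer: 627215079/78580460 ≈ 7.9818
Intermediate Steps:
U(j, R) = j
Z(n) = -1 - n
Z(-136)/33017 - 18987/(34*(-70)) = (-1 - 1*(-136))/33017 - 18987/(34*(-70)) = (-1 + 136)*(1/33017) - 18987/(-2380) = 135*(1/33017) - 18987*(-1/2380) = 135/33017 + 18987/2380 = 627215079/78580460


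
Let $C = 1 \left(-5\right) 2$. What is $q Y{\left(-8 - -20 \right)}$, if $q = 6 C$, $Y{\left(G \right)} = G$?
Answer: $-720$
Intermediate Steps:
$C = -10$ ($C = \left(-5\right) 2 = -10$)
$q = -60$ ($q = 6 \left(-10\right) = -60$)
$q Y{\left(-8 - -20 \right)} = - 60 \left(-8 - -20\right) = - 60 \left(-8 + 20\right) = \left(-60\right) 12 = -720$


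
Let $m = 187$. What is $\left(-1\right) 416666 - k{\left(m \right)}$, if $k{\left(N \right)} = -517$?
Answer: $-416149$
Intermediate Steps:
$\left(-1\right) 416666 - k{\left(m \right)} = \left(-1\right) 416666 - -517 = -416666 + 517 = -416149$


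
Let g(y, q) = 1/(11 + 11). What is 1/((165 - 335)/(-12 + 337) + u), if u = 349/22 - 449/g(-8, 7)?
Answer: -1430/14103603 ≈ -0.00010139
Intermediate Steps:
g(y, q) = 1/22
u = -216967/22 (u = 349/22 - 449/1/22 = 349*(1/22) - 449*22 = 349/22 - 9878 = -216967/22 ≈ -9862.1)
1/((165 - 335)/(-12 + 337) + u) = 1/((165 - 335)/(-12 + 337) - 216967/22) = 1/(-170/325 - 216967/22) = 1/(-170*1/325 - 216967/22) = 1/(-34/65 - 216967/22) = 1/(-14103603/1430) = -1430/14103603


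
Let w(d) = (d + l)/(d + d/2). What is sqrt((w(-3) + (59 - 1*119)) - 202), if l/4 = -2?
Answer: 4*I*sqrt(146)/3 ≈ 16.111*I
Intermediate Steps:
l = -8 (l = 4*(-2) = -8)
w(d) = 2*(-8 + d)/(3*d) (w(d) = (d - 8)/(d + d/2) = (-8 + d)/(d + d*(1/2)) = (-8 + d)/(d + d/2) = (-8 + d)/((3*d/2)) = (-8 + d)*(2/(3*d)) = 2*(-8 + d)/(3*d))
sqrt((w(-3) + (59 - 1*119)) - 202) = sqrt(((2/3)*(-8 - 3)/(-3) + (59 - 1*119)) - 202) = sqrt(((2/3)*(-1/3)*(-11) + (59 - 119)) - 202) = sqrt((22/9 - 60) - 202) = sqrt(-518/9 - 202) = sqrt(-2336/9) = 4*I*sqrt(146)/3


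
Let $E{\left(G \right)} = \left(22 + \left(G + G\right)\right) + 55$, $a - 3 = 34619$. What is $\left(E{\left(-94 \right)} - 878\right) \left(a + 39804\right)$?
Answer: $-73607314$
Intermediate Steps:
$a = 34622$ ($a = 3 + 34619 = 34622$)
$E{\left(G \right)} = 77 + 2 G$ ($E{\left(G \right)} = \left(22 + 2 G\right) + 55 = 77 + 2 G$)
$\left(E{\left(-94 \right)} - 878\right) \left(a + 39804\right) = \left(\left(77 + 2 \left(-94\right)\right) - 878\right) \left(34622 + 39804\right) = \left(\left(77 - 188\right) - 878\right) 74426 = \left(-111 - 878\right) 74426 = \left(-989\right) 74426 = -73607314$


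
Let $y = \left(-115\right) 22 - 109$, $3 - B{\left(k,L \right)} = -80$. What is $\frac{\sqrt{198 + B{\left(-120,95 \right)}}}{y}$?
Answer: $- \frac{\sqrt{281}}{2639} \approx -0.006352$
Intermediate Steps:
$B{\left(k,L \right)} = 83$ ($B{\left(k,L \right)} = 3 - -80 = 3 + 80 = 83$)
$y = -2639$ ($y = -2530 - 109 = -2639$)
$\frac{\sqrt{198 + B{\left(-120,95 \right)}}}{y} = \frac{\sqrt{198 + 83}}{-2639} = \sqrt{281} \left(- \frac{1}{2639}\right) = - \frac{\sqrt{281}}{2639}$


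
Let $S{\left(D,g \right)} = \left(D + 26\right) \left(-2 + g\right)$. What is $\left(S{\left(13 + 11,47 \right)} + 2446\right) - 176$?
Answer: $4520$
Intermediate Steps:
$S{\left(D,g \right)} = \left(-2 + g\right) \left(26 + D\right)$ ($S{\left(D,g \right)} = \left(26 + D\right) \left(-2 + g\right) = \left(-2 + g\right) \left(26 + D\right)$)
$\left(S{\left(13 + 11,47 \right)} + 2446\right) - 176 = \left(\left(-52 - 2 \left(13 + 11\right) + 26 \cdot 47 + \left(13 + 11\right) 47\right) + 2446\right) - 176 = \left(\left(-52 - 48 + 1222 + 24 \cdot 47\right) + 2446\right) - 176 = \left(\left(-52 - 48 + 1222 + 1128\right) + 2446\right) - 176 = \left(2250 + 2446\right) - 176 = 4696 - 176 = 4520$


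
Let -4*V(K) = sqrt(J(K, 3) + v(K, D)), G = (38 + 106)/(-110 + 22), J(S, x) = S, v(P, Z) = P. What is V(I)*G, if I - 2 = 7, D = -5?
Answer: 27*sqrt(2)/22 ≈ 1.7356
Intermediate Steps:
I = 9 (I = 2 + 7 = 9)
G = -18/11 (G = 144/(-88) = 144*(-1/88) = -18/11 ≈ -1.6364)
V(K) = -sqrt(2)*sqrt(K)/4 (V(K) = -sqrt(K + K)/4 = -sqrt(2)*sqrt(K)/4)
V(I)*G = -sqrt(2)*sqrt(9)/4*(-18/11) = -1/4*sqrt(2)*3*(-18/11) = -3*sqrt(2)/4*(-18/11) = 27*sqrt(2)/22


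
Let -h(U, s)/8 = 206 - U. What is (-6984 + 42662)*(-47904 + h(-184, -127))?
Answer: -1820434272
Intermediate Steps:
h(U, s) = -1648 + 8*U (h(U, s) = -8*(206 - U) = -1648 + 8*U)
(-6984 + 42662)*(-47904 + h(-184, -127)) = (-6984 + 42662)*(-47904 + (-1648 + 8*(-184))) = 35678*(-47904 + (-1648 - 1472)) = 35678*(-47904 - 3120) = 35678*(-51024) = -1820434272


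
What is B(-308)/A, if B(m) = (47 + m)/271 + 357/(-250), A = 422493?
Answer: -53999/9541300250 ≈ -5.6595e-6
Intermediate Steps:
B(m) = -84997/67750 + m/271 (B(m) = (47 + m)*(1/271) + 357*(-1/250) = (47/271 + m/271) - 357/250 = -84997/67750 + m/271)
B(-308)/A = (-84997/67750 + (1/271)*(-308))/422493 = (-84997/67750 - 308/271)*(1/422493) = -161997/67750*1/422493 = -53999/9541300250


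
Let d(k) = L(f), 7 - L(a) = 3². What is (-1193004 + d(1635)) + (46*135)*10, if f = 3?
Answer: -1130906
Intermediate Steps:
L(a) = -2 (L(a) = 7 - 1*3² = 7 - 1*9 = 7 - 9 = -2)
d(k) = -2
(-1193004 + d(1635)) + (46*135)*10 = (-1193004 - 2) + (46*135)*10 = -1193006 + 6210*10 = -1193006 + 62100 = -1130906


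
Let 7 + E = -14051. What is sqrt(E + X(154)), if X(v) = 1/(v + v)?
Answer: I*sqrt(333399451)/154 ≈ 118.57*I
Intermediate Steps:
E = -14058 (E = -7 - 14051 = -14058)
X(v) = 1/(2*v)
sqrt(E + X(154)) = sqrt(-14058 + (1/2)/154) = sqrt(-14058 + (1/2)*(1/154)) = sqrt(-14058 + 1/308) = sqrt(-4329863/308) = I*sqrt(333399451)/154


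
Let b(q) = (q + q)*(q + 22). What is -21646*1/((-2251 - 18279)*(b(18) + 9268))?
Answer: 10823/109917620 ≈ 9.8465e-5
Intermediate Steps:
b(q) = 2*q*(22 + q) (b(q) = (2*q)*(22 + q) = 2*q*(22 + q))
-21646*1/((-2251 - 18279)*(b(18) + 9268)) = -21646*1/((-2251 - 18279)*(2*18*(22 + 18) + 9268)) = -21646*(-1/(20530*(2*18*40 + 9268))) = -21646*(-1/(20530*(1440 + 9268))) = -21646/((-20530*10708)) = -21646/(-219835240) = -21646*(-1/219835240) = 10823/109917620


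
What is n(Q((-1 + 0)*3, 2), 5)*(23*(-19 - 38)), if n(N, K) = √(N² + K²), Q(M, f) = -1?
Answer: -1311*√26 ≈ -6684.8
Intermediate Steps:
n(N, K) = √(K² + N²)
n(Q((-1 + 0)*3, 2), 5)*(23*(-19 - 38)) = √(5² + (-1)²)*(23*(-19 - 38)) = √(25 + 1)*(23*(-57)) = √26*(-1311) = -1311*√26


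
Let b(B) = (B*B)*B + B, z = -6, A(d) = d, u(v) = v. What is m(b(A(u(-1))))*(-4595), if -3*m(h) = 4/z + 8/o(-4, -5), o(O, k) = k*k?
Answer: -23894/45 ≈ -530.98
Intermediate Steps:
o(O, k) = k²
b(B) = B + B³ (b(B) = B²*B + B = B³ + B = B + B³)
m(h) = 26/225 (m(h) = -(4/(-6) + 8/((-5)²))/3 = -(4*(-⅙) + 8/25)/3 = -(-⅔ + 8*(1/25))/3 = -(-⅔ + 8/25)/3 = -⅓*(-26/75) = 26/225)
m(b(A(u(-1))))*(-4595) = (26/225)*(-4595) = -23894/45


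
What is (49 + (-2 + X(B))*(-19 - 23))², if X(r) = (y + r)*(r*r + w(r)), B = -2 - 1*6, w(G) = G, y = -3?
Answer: 676260025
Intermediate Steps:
B = -8 (B = -2 - 6 = -8)
X(r) = (-3 + r)*(r + r²) (X(r) = (-3 + r)*(r*r + r) = (-3 + r)*(r² + r) = (-3 + r)*(r + r²))
(49 + (-2 + X(B))*(-19 - 23))² = (49 + (-2 - 8*(-3 + (-8)² - 2*(-8)))*(-19 - 23))² = (49 + (-2 - 8*(-3 + 64 + 16))*(-42))² = (49 + (-2 - 8*77)*(-42))² = (49 + (-2 - 616)*(-42))² = (49 - 618*(-42))² = (49 + 25956)² = 26005² = 676260025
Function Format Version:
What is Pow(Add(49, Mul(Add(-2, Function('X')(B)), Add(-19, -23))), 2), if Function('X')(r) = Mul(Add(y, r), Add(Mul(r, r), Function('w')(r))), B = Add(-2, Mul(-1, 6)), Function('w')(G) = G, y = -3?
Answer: 676260025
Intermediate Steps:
B = -8 (B = Add(-2, -6) = -8)
Function('X')(r) = Mul(Add(-3, r), Add(r, Pow(r, 2))) (Function('X')(r) = Mul(Add(-3, r), Add(Mul(r, r), r)) = Mul(Add(-3, r), Add(Pow(r, 2), r)) = Mul(Add(-3, r), Add(r, Pow(r, 2))))
Pow(Add(49, Mul(Add(-2, Function('X')(B)), Add(-19, -23))), 2) = Pow(Add(49, Mul(Add(-2, Mul(-8, Add(-3, Pow(-8, 2), Mul(-2, -8)))), Add(-19, -23))), 2) = Pow(Add(49, Mul(Add(-2, Mul(-8, Add(-3, 64, 16))), -42)), 2) = Pow(Add(49, Mul(Add(-2, Mul(-8, 77)), -42)), 2) = Pow(Add(49, Mul(Add(-2, -616), -42)), 2) = Pow(Add(49, Mul(-618, -42)), 2) = Pow(Add(49, 25956), 2) = Pow(26005, 2) = 676260025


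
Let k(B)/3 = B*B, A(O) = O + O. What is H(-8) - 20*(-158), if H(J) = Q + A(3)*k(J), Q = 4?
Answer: 4316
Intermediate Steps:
A(O) = 2*O
k(B) = 3*B**2 (k(B) = 3*(B*B) = 3*B**2)
H(J) = 4 + 18*J**2 (H(J) = 4 + (2*3)*(3*J**2) = 4 + 6*(3*J**2) = 4 + 18*J**2)
H(-8) - 20*(-158) = (4 + 18*(-8)**2) - 20*(-158) = (4 + 18*64) + 3160 = (4 + 1152) + 3160 = 1156 + 3160 = 4316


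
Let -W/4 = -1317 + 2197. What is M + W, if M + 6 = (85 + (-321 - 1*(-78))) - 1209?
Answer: -4893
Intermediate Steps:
M = -1373 (M = -6 + ((85 + (-321 - 1*(-78))) - 1209) = -6 + ((85 + (-321 + 78)) - 1209) = -6 + ((85 - 243) - 1209) = -6 + (-158 - 1209) = -6 - 1367 = -1373)
W = -3520 (W = -4*(-1317 + 2197) = -4*880 = -3520)
M + W = -1373 - 3520 = -4893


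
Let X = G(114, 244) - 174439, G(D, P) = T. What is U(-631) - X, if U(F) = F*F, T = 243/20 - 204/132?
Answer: 125969667/220 ≈ 5.7259e+5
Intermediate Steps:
T = 2333/220 (T = 243*(1/20) - 204*1/132 = 243/20 - 17/11 = 2333/220 ≈ 10.605)
U(F) = F**2
G(D, P) = 2333/220
X = -38374247/220 (X = 2333/220 - 174439 = -38374247/220 ≈ -1.7443e+5)
U(-631) - X = (-631)**2 - 1*(-38374247/220) = 398161 + 38374247/220 = 125969667/220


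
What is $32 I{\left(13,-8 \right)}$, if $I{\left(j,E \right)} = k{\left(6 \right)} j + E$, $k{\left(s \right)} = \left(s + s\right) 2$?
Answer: $9728$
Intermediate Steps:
$k{\left(s \right)} = 4 s$ ($k{\left(s \right)} = 2 s 2 = 4 s$)
$I{\left(j,E \right)} = E + 24 j$ ($I{\left(j,E \right)} = 4 \cdot 6 j + E = 24 j + E = E + 24 j$)
$32 I{\left(13,-8 \right)} = 32 \left(-8 + 24 \cdot 13\right) = 32 \left(-8 + 312\right) = 32 \cdot 304 = 9728$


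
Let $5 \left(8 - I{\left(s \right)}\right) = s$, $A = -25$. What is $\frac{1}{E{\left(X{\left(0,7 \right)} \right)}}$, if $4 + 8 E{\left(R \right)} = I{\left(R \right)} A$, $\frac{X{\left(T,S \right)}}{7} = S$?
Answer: $\frac{8}{41} \approx 0.19512$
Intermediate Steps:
$X{\left(T,S \right)} = 7 S$
$I{\left(s \right)} = 8 - \frac{s}{5}$
$E{\left(R \right)} = - \frac{51}{2} + \frac{5 R}{8}$ ($E{\left(R \right)} = - \frac{1}{2} + \frac{\left(8 - \frac{R}{5}\right) \left(-25\right)}{8} = - \frac{1}{2} + \frac{-200 + 5 R}{8} = - \frac{1}{2} + \left(-25 + \frac{5 R}{8}\right) = - \frac{51}{2} + \frac{5 R}{8}$)
$\frac{1}{E{\left(X{\left(0,7 \right)} \right)}} = \frac{1}{- \frac{51}{2} + \frac{5 \cdot 7 \cdot 7}{8}} = \frac{1}{- \frac{51}{2} + \frac{5}{8} \cdot 49} = \frac{1}{- \frac{51}{2} + \frac{245}{8}} = \frac{1}{\frac{41}{8}} = \frac{8}{41}$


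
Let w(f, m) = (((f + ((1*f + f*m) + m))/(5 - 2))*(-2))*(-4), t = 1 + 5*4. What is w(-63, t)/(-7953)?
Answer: 3808/7953 ≈ 0.47881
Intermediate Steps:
t = 21 (t = 1 + 20 = 21)
w(f, m) = 8*m/3 + 16*f/3 + 8*f*m/3 (w(f, m) = (((f + ((f + f*m) + m))/3)*(-2))*(-4) = (((f + (f + m + f*m))*(1/3))*(-2))*(-4) = (((m + 2*f + f*m)*(1/3))*(-2))*(-4) = ((m/3 + 2*f/3 + f*m/3)*(-2))*(-4) = (-4*f/3 - 2*m/3 - 2*f*m/3)*(-4) = 8*m/3 + 16*f/3 + 8*f*m/3)
w(-63, t)/(-7953) = ((8/3)*21 + (16/3)*(-63) + (8/3)*(-63)*21)/(-7953) = (56 - 336 - 3528)*(-1/7953) = -3808*(-1/7953) = 3808/7953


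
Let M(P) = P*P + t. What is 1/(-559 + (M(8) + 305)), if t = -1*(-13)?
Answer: -1/177 ≈ -0.0056497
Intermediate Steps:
t = 13
M(P) = 13 + P**2 (M(P) = P*P + 13 = P**2 + 13 = 13 + P**2)
1/(-559 + (M(8) + 305)) = 1/(-559 + ((13 + 8**2) + 305)) = 1/(-559 + ((13 + 64) + 305)) = 1/(-559 + (77 + 305)) = 1/(-559 + 382) = 1/(-177) = -1/177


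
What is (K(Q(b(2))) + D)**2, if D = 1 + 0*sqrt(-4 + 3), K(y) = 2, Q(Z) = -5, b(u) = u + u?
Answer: 9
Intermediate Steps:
b(u) = 2*u
D = 1 (D = 1 + 0*sqrt(-1) = 1 + 0*I = 1 + 0 = 1)
(K(Q(b(2))) + D)**2 = (2 + 1)**2 = 3**2 = 9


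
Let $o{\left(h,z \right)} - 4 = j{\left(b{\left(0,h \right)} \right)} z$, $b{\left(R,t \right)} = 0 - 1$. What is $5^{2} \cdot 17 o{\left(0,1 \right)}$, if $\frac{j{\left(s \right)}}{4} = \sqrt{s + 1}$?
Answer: $1700$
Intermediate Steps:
$b{\left(R,t \right)} = -1$
$j{\left(s \right)} = 4 \sqrt{1 + s}$ ($j{\left(s \right)} = 4 \sqrt{s + 1} = 4 \sqrt{1 + s}$)
$o{\left(h,z \right)} = 4$ ($o{\left(h,z \right)} = 4 + 4 \sqrt{1 - 1} z = 4 + 4 \sqrt{0} z = 4 + 4 \cdot 0 z = 4 + 0 z = 4 + 0 = 4$)
$5^{2} \cdot 17 o{\left(0,1 \right)} = 5^{2} \cdot 17 \cdot 4 = 25 \cdot 17 \cdot 4 = 425 \cdot 4 = 1700$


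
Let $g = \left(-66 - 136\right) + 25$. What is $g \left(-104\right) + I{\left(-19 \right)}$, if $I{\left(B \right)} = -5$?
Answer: $18403$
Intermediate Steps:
$g = -177$ ($g = \left(-66 - 136\right) + 25 = -202 + 25 = -177$)
$g \left(-104\right) + I{\left(-19 \right)} = \left(-177\right) \left(-104\right) - 5 = 18408 - 5 = 18403$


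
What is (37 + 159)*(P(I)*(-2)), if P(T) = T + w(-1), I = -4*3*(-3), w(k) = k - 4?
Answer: -12152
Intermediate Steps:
w(k) = -4 + k
I = 36 (I = -12*(-3) = 36)
P(T) = -5 + T (P(T) = T + (-4 - 1) = T - 5 = -5 + T)
(37 + 159)*(P(I)*(-2)) = (37 + 159)*((-5 + 36)*(-2)) = 196*(31*(-2)) = 196*(-62) = -12152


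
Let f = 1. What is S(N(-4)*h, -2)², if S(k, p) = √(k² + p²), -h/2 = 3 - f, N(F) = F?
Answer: 260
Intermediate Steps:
h = -4 (h = -2*(3 - 1*1) = -2*(3 - 1) = -2*2 = -4)
S(N(-4)*h, -2)² = (√((-4*(-4))² + (-2)²))² = (√(16² + 4))² = (√(256 + 4))² = (√260)² = (2*√65)² = 260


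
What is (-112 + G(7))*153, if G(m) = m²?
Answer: -9639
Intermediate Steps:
(-112 + G(7))*153 = (-112 + 7²)*153 = (-112 + 49)*153 = -63*153 = -9639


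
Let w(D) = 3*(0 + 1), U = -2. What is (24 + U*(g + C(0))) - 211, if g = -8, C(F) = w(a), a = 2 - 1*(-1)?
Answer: -177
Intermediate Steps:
a = 3 (a = 2 + 1 = 3)
w(D) = 3 (w(D) = 3*1 = 3)
C(F) = 3
(24 + U*(g + C(0))) - 211 = (24 - 2*(-8 + 3)) - 211 = (24 - 2*(-5)) - 211 = (24 + 10) - 211 = 34 - 211 = -177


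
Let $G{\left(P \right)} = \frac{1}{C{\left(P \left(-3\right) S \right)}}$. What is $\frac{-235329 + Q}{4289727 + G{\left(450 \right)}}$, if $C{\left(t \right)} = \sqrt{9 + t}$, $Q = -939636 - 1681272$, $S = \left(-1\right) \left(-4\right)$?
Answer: $- \frac{66053103384618909}{99203875946845840} - \frac{8568711 i \sqrt{599}}{99203875946845840} \approx -0.66583 - 2.114 \cdot 10^{-9} i$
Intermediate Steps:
$S = 4$
$Q = -2620908$
$G{\left(P \right)} = \frac{1}{\sqrt{9 - 12 P}}$ ($G{\left(P \right)} = \frac{1}{\sqrt{9 + P \left(-3\right) 4}} = \frac{1}{\sqrt{9 + - 3 P 4}} = \frac{1}{\sqrt{9 - 12 P}}$)
$\frac{-235329 + Q}{4289727 + G{\left(450 \right)}} = \frac{-235329 - 2620908}{4289727 + \frac{\sqrt{3}}{3 \sqrt{3 - 1800}}} = - \frac{2856237}{4289727 + \frac{\sqrt{3}}{3 \sqrt{3 - 1800}}} = - \frac{2856237}{4289727 + \frac{\sqrt{3}}{3 i \sqrt{1797}}} = - \frac{2856237}{4289727 + \frac{\sqrt{3} \left(- \frac{i \sqrt{1797}}{1797}\right)}{3}} = - \frac{2856237}{4289727 - \frac{i \sqrt{599}}{1797}}$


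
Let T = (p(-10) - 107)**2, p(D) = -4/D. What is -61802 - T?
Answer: -1829139/25 ≈ -73166.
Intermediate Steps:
T = 284089/25 (T = (-4/(-10) - 107)**2 = (-4*(-1/10) - 107)**2 = (2/5 - 107)**2 = (-533/5)**2 = 284089/25 ≈ 11364.)
-61802 - T = -61802 - 1*284089/25 = -61802 - 284089/25 = -1829139/25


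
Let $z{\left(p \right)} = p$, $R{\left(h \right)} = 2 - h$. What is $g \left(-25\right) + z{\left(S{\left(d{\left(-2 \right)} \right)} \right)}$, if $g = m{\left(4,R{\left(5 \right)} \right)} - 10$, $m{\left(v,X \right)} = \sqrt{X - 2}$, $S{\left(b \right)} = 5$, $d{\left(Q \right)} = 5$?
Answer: $255 - 25 i \sqrt{5} \approx 255.0 - 55.902 i$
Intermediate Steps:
$m{\left(v,X \right)} = \sqrt{-2 + X}$
$g = -10 + i \sqrt{5}$ ($g = \sqrt{-2 + \left(2 - 5\right)} - 10 = \sqrt{-2 - 3} - 10 = \sqrt{-5} - 10 = i \sqrt{5} - 10 = -10 + i \sqrt{5} \approx -10.0 + 2.2361 i$)
$g \left(-25\right) + z{\left(S{\left(d{\left(-2 \right)} \right)} \right)} = \left(-10 + i \sqrt{5}\right) \left(-25\right) + 5 = \left(250 - 25 i \sqrt{5}\right) + 5 = 255 - 25 i \sqrt{5}$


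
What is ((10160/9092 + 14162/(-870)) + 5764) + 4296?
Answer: 9931885087/988755 ≈ 10045.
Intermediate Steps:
((10160/9092 + 14162/(-870)) + 5764) + 4296 = ((10160*(1/9092) + 14162*(-1/870)) + 5764) + 4296 = ((2540/2273 - 7081/435) + 5764) + 4296 = (-14990213/988755 + 5764) + 4296 = 5684193607/988755 + 4296 = 9931885087/988755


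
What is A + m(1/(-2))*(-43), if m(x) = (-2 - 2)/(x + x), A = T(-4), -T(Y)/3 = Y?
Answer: -160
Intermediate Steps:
T(Y) = -3*Y
A = 12 (A = -3*(-4) = 12)
m(x) = -2/x (m(x) = -4*1/(2*x) = -2/x)
A + m(1/(-2))*(-43) = 12 - 2/(1/(-2))*(-43) = 12 - 2/(-½)*(-43) = 12 - 2*(-2)*(-43) = 12 + 4*(-43) = 12 - 172 = -160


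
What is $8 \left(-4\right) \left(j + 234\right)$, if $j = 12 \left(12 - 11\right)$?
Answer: $-7872$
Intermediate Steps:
$j = 12$ ($j = 12 \cdot 1 = 12$)
$8 \left(-4\right) \left(j + 234\right) = 8 \left(-4\right) \left(12 + 234\right) = \left(-32\right) 246 = -7872$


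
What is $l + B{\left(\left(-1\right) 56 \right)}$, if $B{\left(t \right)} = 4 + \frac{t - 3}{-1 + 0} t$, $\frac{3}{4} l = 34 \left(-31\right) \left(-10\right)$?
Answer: $\frac{32260}{3} \approx 10753.0$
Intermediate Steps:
$l = \frac{42160}{3}$ ($l = \frac{4 \cdot 34 \left(-31\right) \left(-10\right)}{3} = \frac{4 \left(\left(-1054\right) \left(-10\right)\right)}{3} = \frac{4}{3} \cdot 10540 = \frac{42160}{3} \approx 14053.0$)
$B{\left(t \right)} = 4 + t \left(3 - t\right)$ ($B{\left(t \right)} = 4 + \frac{-3 + t}{-1} t = 4 + \left(-3 + t\right) \left(-1\right) t = 4 + \left(3 - t\right) t = 4 + t \left(3 - t\right)$)
$l + B{\left(\left(-1\right) 56 \right)} = \frac{42160}{3} + \left(4 - \left(\left(-1\right) 56\right)^{2} + 3 \left(\left(-1\right) 56\right)\right) = \frac{42160}{3} + \left(4 - \left(-56\right)^{2} + 3 \left(-56\right)\right) = \frac{42160}{3} - 3300 = \frac{32260}{3}$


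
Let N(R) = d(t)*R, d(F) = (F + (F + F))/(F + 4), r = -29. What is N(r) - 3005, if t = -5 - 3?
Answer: -3179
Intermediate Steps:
t = -8
d(F) = 3*F/(4 + F) (d(F) = (F + 2*F)/(4 + F) = (3*F)/(4 + F) = 3*F/(4 + F))
N(R) = 6*R (N(R) = (3*(-8)/(4 - 8))*R = (3*(-8)/(-4))*R = (3*(-8)*(-¼))*R = 6*R)
N(r) - 3005 = 6*(-29) - 3005 = -174 - 3005 = -3179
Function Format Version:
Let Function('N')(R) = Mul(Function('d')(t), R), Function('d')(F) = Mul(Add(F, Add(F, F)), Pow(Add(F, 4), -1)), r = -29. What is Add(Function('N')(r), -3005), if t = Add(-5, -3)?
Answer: -3179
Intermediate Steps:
t = -8
Function('d')(F) = Mul(3, F, Pow(Add(4, F), -1)) (Function('d')(F) = Mul(Add(F, Mul(2, F)), Pow(Add(4, F), -1)) = Mul(Mul(3, F), Pow(Add(4, F), -1)) = Mul(3, F, Pow(Add(4, F), -1)))
Function('N')(R) = Mul(6, R) (Function('N')(R) = Mul(Mul(3, -8, Pow(Add(4, -8), -1)), R) = Mul(Mul(3, -8, Pow(-4, -1)), R) = Mul(Mul(3, -8, Rational(-1, 4)), R) = Mul(6, R))
Add(Function('N')(r), -3005) = Add(Mul(6, -29), -3005) = Add(-174, -3005) = -3179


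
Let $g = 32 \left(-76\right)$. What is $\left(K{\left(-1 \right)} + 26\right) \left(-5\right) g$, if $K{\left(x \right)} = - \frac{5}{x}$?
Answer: $376960$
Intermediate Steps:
$g = -2432$
$\left(K{\left(-1 \right)} + 26\right) \left(-5\right) g = \left(- \frac{5}{-1} + 26\right) \left(-5\right) \left(-2432\right) = \left(\left(-5\right) \left(-1\right) + 26\right) \left(-5\right) \left(-2432\right) = \left(5 + 26\right) \left(-5\right) \left(-2432\right) = 31 \left(-5\right) \left(-2432\right) = \left(-155\right) \left(-2432\right) = 376960$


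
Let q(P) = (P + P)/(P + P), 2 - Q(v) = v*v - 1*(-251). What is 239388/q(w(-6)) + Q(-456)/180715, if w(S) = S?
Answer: 8652158847/36143 ≈ 2.3939e+5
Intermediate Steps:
Q(v) = -249 - v² (Q(v) = 2 - (v*v - 1*(-251)) = 2 - (v² + 251) = 2 - (251 + v²) = 2 + (-251 - v²) = -249 - v²)
q(P) = 1 (q(P) = (2*P)/((2*P)) = (2*P)*(1/(2*P)) = 1)
239388/q(w(-6)) + Q(-456)/180715 = 239388/1 + (-249 - 1*(-456)²)/180715 = 239388*1 + (-249 - 1*207936)*(1/180715) = 239388 + (-249 - 207936)*(1/180715) = 239388 - 208185*1/180715 = 239388 - 41637/36143 = 8652158847/36143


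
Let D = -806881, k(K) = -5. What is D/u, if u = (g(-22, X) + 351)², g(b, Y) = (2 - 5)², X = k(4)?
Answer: -806881/129600 ≈ -6.2259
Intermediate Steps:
X = -5
g(b, Y) = 9 (g(b, Y) = (-3)² = 9)
u = 129600 (u = (9 + 351)² = 360² = 129600)
D/u = -806881/129600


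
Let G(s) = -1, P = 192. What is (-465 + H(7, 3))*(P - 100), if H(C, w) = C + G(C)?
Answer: -42228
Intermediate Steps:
H(C, w) = -1 + C (H(C, w) = C - 1 = -1 + C)
(-465 + H(7, 3))*(P - 100) = (-465 + (-1 + 7))*(192 - 100) = (-465 + 6)*92 = -459*92 = -42228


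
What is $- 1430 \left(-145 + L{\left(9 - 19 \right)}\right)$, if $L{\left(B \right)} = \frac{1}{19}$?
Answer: $\frac{3938220}{19} \approx 2.0727 \cdot 10^{5}$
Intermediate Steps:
$L{\left(B \right)} = \frac{1}{19}$
$- 1430 \left(-145 + L{\left(9 - 19 \right)}\right) = - 1430 \left(-145 + \frac{1}{19}\right) = \left(-1430\right) \left(- \frac{2754}{19}\right) = \frac{3938220}{19}$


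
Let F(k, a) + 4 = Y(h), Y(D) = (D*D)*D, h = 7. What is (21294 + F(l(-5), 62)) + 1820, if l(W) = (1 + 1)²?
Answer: 23453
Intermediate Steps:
l(W) = 4 (l(W) = 2² = 4)
Y(D) = D³ (Y(D) = D²*D = D³)
F(k, a) = 339 (F(k, a) = -4 + 7³ = -4 + 343 = 339)
(21294 + F(l(-5), 62)) + 1820 = (21294 + 339) + 1820 = 21633 + 1820 = 23453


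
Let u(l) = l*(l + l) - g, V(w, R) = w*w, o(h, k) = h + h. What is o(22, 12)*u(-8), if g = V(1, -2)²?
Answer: 5588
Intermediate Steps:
o(h, k) = 2*h
V(w, R) = w²
g = 1 (g = (1²)² = 1² = 1)
u(l) = -1 + 2*l² (u(l) = l*(l + l) - 1*1 = l*(2*l) - 1 = 2*l² - 1 = -1 + 2*l²)
o(22, 12)*u(-8) = (2*22)*(-1 + 2*(-8)²) = 44*(-1 + 2*64) = 44*(-1 + 128) = 44*127 = 5588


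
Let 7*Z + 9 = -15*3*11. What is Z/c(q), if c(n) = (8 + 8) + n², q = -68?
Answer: -9/580 ≈ -0.015517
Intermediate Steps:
c(n) = 16 + n²
Z = -72 (Z = -9/7 + (-15*3*11)/7 = -9/7 + (-45*11)/7 = -9/7 + (⅐)*(-495) = -9/7 - 495/7 = -72)
Z/c(q) = -72/(16 + (-68)²) = -72/(16 + 4624) = -72/4640 = -72*1/4640 = -9/580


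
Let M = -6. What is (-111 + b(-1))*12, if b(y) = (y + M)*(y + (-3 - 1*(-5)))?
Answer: -1416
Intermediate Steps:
b(y) = (-6 + y)*(2 + y) (b(y) = (y - 6)*(y + (-3 - 1*(-5))) = (-6 + y)*(y + (-3 + 5)) = (-6 + y)*(y + 2) = (-6 + y)*(2 + y))
(-111 + b(-1))*12 = (-111 + (-12 + (-1)² - 4*(-1)))*12 = (-111 + (-12 + 1 + 4))*12 = (-111 - 7)*12 = -118*12 = -1416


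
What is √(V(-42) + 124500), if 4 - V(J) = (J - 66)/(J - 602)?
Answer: √3227263837/161 ≈ 352.85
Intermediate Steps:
V(J) = 4 - (-66 + J)/(-602 + J) (V(J) = 4 - (J - 66)/(J - 602) = 4 - (-66 + J)/(-602 + J))
√(V(-42) + 124500) = √((-2342 + 3*(-42))/(-602 - 42) + 124500) = √((-2342 - 126)/(-644) + 124500) = √(-1/644*(-2468) + 124500) = √(617/161 + 124500) = √(20045117/161) = √3227263837/161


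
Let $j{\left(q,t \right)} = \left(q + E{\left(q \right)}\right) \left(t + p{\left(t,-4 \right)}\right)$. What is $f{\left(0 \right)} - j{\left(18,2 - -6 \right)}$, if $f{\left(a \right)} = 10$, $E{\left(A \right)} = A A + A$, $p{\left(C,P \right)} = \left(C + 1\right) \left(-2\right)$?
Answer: $3610$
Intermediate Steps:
$p{\left(C,P \right)} = -2 - 2 C$ ($p{\left(C,P \right)} = \left(1 + C\right) \left(-2\right) = -2 - 2 C$)
$E{\left(A \right)} = A + A^{2}$ ($E{\left(A \right)} = A^{2} + A = A + A^{2}$)
$j{\left(q,t \right)} = \left(-2 - t\right) \left(q + q \left(1 + q\right)\right)$ ($j{\left(q,t \right)} = \left(q + q \left(1 + q\right)\right) \left(t - \left(2 + 2 t\right)\right) = \left(q + q \left(1 + q\right)\right) \left(-2 - t\right) = \left(-2 - t\right) \left(q + q \left(1 + q\right)\right)$)
$f{\left(0 \right)} - j{\left(18,2 - -6 \right)} = 10 - 18 \left(-4 - 36 - 2 \left(2 - -6\right) - 18 \left(2 - -6\right)\right) = 10 - 18 \left(-4 - 36 - 2 \left(2 + 6\right) - 18 \left(2 + 6\right)\right) = 10 - 18 \left(-4 - 36 - 16 - 18 \cdot 8\right) = 10 - 18 \left(-4 - 36 - 16 - 144\right) = 10 - 18 \left(-200\right) = 10 - -3600 = 10 + 3600 = 3610$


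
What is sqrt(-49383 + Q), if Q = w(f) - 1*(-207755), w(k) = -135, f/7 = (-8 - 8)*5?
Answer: sqrt(158237) ≈ 397.79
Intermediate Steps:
f = -560 (f = 7*((-8 - 8)*5) = 7*(-16*5) = 7*(-80) = -560)
Q = 207620 (Q = -135 - 1*(-207755) = -135 + 207755 = 207620)
sqrt(-49383 + Q) = sqrt(-49383 + 207620) = sqrt(158237)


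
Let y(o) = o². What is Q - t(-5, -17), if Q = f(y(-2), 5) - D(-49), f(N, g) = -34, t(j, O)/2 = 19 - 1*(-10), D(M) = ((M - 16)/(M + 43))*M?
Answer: 2633/6 ≈ 438.83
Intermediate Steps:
D(M) = M*(-16 + M)/(43 + M) (D(M) = ((-16 + M)/(43 + M))*M = M*(-16 + M)/(43 + M))
t(j, O) = 58 (t(j, O) = 2*(19 - 1*(-10)) = 2*(19 + 10) = 2*29 = 58)
Q = 2981/6 (Q = -34 - (-49)*(-16 - 49)/(43 - 49) = -34 - (-49)*(-65)/(-6) = -34 - (-49)*(-1)*(-65)/6 = -34 - 1*(-3185/6) = -34 + 3185/6 = 2981/6 ≈ 496.83)
Q - t(-5, -17) = 2981/6 - 1*58 = 2981/6 - 58 = 2633/6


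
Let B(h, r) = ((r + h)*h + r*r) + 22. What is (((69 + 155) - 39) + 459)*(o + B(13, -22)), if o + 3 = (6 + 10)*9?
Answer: 341320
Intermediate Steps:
B(h, r) = 22 + r**2 + h*(h + r) (B(h, r) = ((h + r)*h + r**2) + 22 = (h*(h + r) + r**2) + 22 = (r**2 + h*(h + r)) + 22 = 22 + r**2 + h*(h + r))
o = 141 (o = -3 + (6 + 10)*9 = -3 + 16*9 = -3 + 144 = 141)
(((69 + 155) - 39) + 459)*(o + B(13, -22)) = (((69 + 155) - 39) + 459)*(141 + (22 + 13**2 + (-22)**2 + 13*(-22))) = ((224 - 39) + 459)*(141 + (22 + 169 + 484 - 286)) = (185 + 459)*(141 + 389) = 644*530 = 341320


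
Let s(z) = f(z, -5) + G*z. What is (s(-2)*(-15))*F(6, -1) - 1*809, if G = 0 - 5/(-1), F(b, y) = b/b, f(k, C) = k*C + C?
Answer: -734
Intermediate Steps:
f(k, C) = C + C*k (f(k, C) = C*k + C = C + C*k)
F(b, y) = 1
G = 5 (G = 0 - 5*(-1) = 0 - 1*(-5) = 0 + 5 = 5)
s(z) = -5 (s(z) = -5*(1 + z) + 5*z = (-5 - 5*z) + 5*z = -5)
(s(-2)*(-15))*F(6, -1) - 1*809 = -5*(-15)*1 - 1*809 = 75*1 - 809 = 75 - 809 = -734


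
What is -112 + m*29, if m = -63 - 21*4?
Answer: -4375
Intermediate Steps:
m = -147 (m = -63 - 1*84 = -63 - 84 = -147)
-112 + m*29 = -112 - 147*29 = -112 - 4263 = -4375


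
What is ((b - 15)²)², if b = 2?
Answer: 28561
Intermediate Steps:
((b - 15)²)² = ((2 - 15)²)² = ((-13)²)² = 169² = 28561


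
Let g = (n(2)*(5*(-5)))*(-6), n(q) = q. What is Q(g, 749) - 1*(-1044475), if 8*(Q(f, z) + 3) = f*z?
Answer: 2145119/2 ≈ 1.0726e+6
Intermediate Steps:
g = 300 (g = (2*(5*(-5)))*(-6) = (2*(-25))*(-6) = -50*(-6) = 300)
Q(f, z) = -3 + f*z/8 (Q(f, z) = -3 + (f*z)/8 = -3 + f*z/8)
Q(g, 749) - 1*(-1044475) = (-3 + (⅛)*300*749) - 1*(-1044475) = (-3 + 56175/2) + 1044475 = 56169/2 + 1044475 = 2145119/2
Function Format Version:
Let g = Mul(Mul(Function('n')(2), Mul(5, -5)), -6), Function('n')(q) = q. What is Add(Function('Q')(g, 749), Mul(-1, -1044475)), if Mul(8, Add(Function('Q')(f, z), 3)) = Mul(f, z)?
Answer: Rational(2145119, 2) ≈ 1.0726e+6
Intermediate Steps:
g = 300 (g = Mul(Mul(2, Mul(5, -5)), -6) = Mul(Mul(2, -25), -6) = Mul(-50, -6) = 300)
Function('Q')(f, z) = Add(-3, Mul(Rational(1, 8), f, z)) (Function('Q')(f, z) = Add(-3, Mul(Rational(1, 8), Mul(f, z))) = Add(-3, Mul(Rational(1, 8), f, z)))
Add(Function('Q')(g, 749), Mul(-1, -1044475)) = Add(Add(-3, Mul(Rational(1, 8), 300, 749)), Mul(-1, -1044475)) = Add(Add(-3, Rational(56175, 2)), 1044475) = Add(Rational(56169, 2), 1044475) = Rational(2145119, 2)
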